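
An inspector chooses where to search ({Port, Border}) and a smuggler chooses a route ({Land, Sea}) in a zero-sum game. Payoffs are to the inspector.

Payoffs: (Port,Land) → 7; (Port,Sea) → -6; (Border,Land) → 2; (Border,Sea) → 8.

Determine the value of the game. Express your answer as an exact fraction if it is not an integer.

68/19

Row minima: Port → -6, Border → 2; maximin = 2.
Column maxima: Land → 7, Sea → 8; minimax = 7.
2 ≠ 7, so there is no saddle point; optimal play is mixed.
Let the inspector play Port with probability p. Expected payoff against Land: 7p + 2(1−p) = 5p + 2; against Sea: (-6)p + 8(1−p) = −14p + 8.
Setting these equal: 5p + 2 = −14p + 8 ⇒ 19p = 6 ⇒ p = 6/19, and the value is (5)·(6/19) + 2 = 68/19.
For the smuggler: with q = P(Land), equating Port's and Border's payoffs gives 13q − 6 = −6q + 8 ⇒ q = 14/19.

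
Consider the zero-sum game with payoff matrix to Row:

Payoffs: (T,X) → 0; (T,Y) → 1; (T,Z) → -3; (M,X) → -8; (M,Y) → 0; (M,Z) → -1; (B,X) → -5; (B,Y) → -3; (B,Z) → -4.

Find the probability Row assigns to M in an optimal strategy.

3/10

Row minima: T → -3, M → -8, B → -5; maximin = -3.
Column maxima: X → 0, Y → 1, Z → -1; minimax = -1.
-3 ≠ -1, so there is no saddle point; optimal play is mixed.
B is strictly dominated by T, so Row never plays it.
Y is strictly dominated by X (it gives Row strictly more in every row), so Column never plays it.
On the remaining 2×2 (T, M vs X, Z):
Let Row play T with probability p. Expected payoff against X: 0p + (-8)(1−p) = 8p − 8; against Z: (-3)p + (-1)(1−p) = −2p − 1.
Setting these equal: 8p − 8 = −2p − 1 ⇒ 10p = 7 ⇒ p = 7/10, and the value is (8)·(7/10) − 8 = -12/5.
For Column: with q = P(X), equating T's and M's payoffs gives 3q − 3 = −7q − 1 ⇒ q = 1/5.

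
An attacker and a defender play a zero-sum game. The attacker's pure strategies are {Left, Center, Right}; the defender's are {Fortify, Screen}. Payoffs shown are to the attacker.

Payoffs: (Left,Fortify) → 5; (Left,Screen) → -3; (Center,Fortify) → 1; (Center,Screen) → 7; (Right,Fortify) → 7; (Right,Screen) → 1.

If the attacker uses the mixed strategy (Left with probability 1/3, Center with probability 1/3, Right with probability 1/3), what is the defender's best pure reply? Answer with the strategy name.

Screen

If the defender plays Fortify, the attacker's expected payoff is (1/3)·5 + (1/3)·1 + (1/3)·7 = 13/3.
If the defender plays Screen, the attacker's expected payoff is (1/3)·(-3) + (1/3)·7 + (1/3)·1 = 5/3.
The defender minimizes the attacker's payoff; the smallest is 5/3, so the best response is Screen.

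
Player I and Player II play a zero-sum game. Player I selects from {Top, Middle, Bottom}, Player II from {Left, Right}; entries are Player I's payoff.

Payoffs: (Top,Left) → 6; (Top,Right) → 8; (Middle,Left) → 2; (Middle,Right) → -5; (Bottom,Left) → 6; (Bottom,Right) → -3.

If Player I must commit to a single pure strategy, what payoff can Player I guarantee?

Row minima: Top → 6, Middle → -5, Bottom → -3.
The best of these is 6.

6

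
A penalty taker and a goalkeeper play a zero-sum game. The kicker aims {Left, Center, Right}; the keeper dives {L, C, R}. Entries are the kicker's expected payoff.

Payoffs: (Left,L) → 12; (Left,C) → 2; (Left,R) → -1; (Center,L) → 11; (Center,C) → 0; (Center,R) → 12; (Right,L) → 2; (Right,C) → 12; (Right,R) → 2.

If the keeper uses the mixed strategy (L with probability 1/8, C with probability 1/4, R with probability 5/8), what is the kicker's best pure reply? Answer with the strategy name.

Center

Expected payoff of Left: (1/8)·12 + (1/4)·2 + (5/8)·(-1) = 11/8.
Expected payoff of Center: (1/8)·11 + (1/4)·0 + (5/8)·12 = 71/8.
Expected payoff of Right: (1/8)·2 + (1/4)·12 + (5/8)·2 = 9/2.
The largest is 71/8, so the kicker's best response is Center.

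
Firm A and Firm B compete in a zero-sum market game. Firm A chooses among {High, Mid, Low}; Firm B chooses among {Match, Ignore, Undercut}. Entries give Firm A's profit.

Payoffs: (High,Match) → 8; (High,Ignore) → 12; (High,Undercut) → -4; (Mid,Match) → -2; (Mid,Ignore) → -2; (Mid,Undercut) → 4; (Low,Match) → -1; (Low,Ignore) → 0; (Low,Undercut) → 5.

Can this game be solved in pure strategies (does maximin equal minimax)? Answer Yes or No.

Row minima: High → -4, Mid → -2, Low → -1; maximin = -1.
Column maxima: Match → 8, Ignore → 12, Undercut → 5; minimax = 5.
-1 ≠ 5, so no pure-strategy equilibrium exists.

No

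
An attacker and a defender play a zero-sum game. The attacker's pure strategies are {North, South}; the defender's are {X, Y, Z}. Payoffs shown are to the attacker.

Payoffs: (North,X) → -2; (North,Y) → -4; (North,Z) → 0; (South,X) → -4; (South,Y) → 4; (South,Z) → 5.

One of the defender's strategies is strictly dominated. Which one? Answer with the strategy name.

Z

X holds the attacker's payoff strictly below Z in every row: -2 < 0, -4 < 5.
So Z is strictly dominated for the defender.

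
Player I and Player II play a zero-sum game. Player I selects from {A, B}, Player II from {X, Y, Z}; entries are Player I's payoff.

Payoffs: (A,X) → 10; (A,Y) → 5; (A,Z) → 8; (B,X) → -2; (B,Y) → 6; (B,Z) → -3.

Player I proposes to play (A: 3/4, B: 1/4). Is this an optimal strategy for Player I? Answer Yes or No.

Yes

Against X this mix gives (3/4)·10 + (1/4)·(-2) = 7.
Against Y this mix gives (3/4)·5 + (1/4)·6 = 21/4.
Against Z this mix gives (3/4)·8 + (1/4)·(-3) = 21/4.
All of Player II's active replies (Y, Z) yield 21/4, and no column does worse for Player I. The mix makes Player II indifferent and guarantees 21/4, so it is optimal.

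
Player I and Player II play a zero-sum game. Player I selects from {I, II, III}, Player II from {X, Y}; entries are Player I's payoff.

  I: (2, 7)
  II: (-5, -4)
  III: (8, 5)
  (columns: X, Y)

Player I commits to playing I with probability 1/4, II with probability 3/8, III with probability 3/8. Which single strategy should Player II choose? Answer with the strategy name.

X

If Player II plays X, Player I's expected payoff is (1/4)·2 + (3/8)·(-5) + (3/8)·8 = 13/8.
If Player II plays Y, Player I's expected payoff is (1/4)·7 + (3/8)·(-4) + (3/8)·5 = 17/8.
Player II minimizes Player I's payoff; the smallest is 13/8, so the best response is X.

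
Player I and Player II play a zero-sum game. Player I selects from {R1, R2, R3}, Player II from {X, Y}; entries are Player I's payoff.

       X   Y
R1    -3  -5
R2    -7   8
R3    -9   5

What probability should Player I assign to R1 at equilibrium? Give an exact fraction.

15/17

Row minima: R1 → -5, R2 → -7, R3 → -9; maximin = -5.
Column maxima: X → -3, Y → 8; minimax = -3.
-5 ≠ -3, so there is no saddle point; optimal play is mixed.
R3 is strictly dominated by R2, so Player I never plays it.
On the remaining 2×2 (R1, R2 vs X, Y):
Let Player I play R1 with probability p. Expected payoff against X: (-3)p + (-7)(1−p) = 4p − 7; against Y: (-5)p + 8(1−p) = −13p + 8.
Setting these equal: 4p − 7 = −13p + 8 ⇒ 17p = 15 ⇒ p = 15/17, and the value is (4)·(15/17) − 7 = -59/17.
For Player II: with q = P(X), equating R1's and R2's payoffs gives 2q − 5 = −15q + 8 ⇒ q = 13/17.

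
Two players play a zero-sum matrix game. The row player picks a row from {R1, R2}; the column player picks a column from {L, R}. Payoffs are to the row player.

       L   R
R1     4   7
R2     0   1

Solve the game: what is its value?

Row minima: R1 → 4, R2 → 0; maximin = 4.
Column maxima: L → 4, R → 7; minimax = 4.
Since maximin = minimax = 4, there is a saddle point and the value is 4.

4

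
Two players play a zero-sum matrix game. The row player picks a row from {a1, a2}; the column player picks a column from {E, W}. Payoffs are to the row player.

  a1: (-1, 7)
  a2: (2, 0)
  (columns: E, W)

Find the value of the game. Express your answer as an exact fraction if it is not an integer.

7/5

Row minima: a1 → -1, a2 → 0; maximin = 0.
Column maxima: E → 2, W → 7; minimax = 2.
0 ≠ 2, so there is no saddle point; optimal play is mixed.
Let the row player play a1 with probability p. Expected payoff against E: (-1)p + 2(1−p) = −3p + 2; against W: 7p + 0(1−p) = 7p.
Setting these equal: −3p + 2 = 7p ⇒ −10p = -2 ⇒ p = 1/5, and the value is (-3)·(1/5) + 2 = 7/5.
For the column player: with q = P(E), equating a1's and a2's payoffs gives −8q + 7 = 2q ⇒ q = 7/10.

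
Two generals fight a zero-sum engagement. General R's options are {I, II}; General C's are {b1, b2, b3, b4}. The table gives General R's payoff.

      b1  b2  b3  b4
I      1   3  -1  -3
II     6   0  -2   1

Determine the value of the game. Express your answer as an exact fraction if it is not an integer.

-7/5

Row minima: I → -3, II → -2; maximin = -2.
Column maxima: b1 → 6, b2 → 3, b3 → -1, b4 → 1; minimax = -1.
-2 ≠ -1, so there is no saddle point; optimal play is mixed.
b1 is strictly dominated by b3 (it gives General R strictly more in every row), so General C never plays it.
b2 is strictly dominated by b3 (it gives General R strictly more in every row), so General C never plays it.
On the remaining 2×2 (I, II vs b3, b4):
Let General R play I with probability p. Expected payoff against b3: (-1)p + (-2)(1−p) = p − 2; against b4: (-3)p + 1(1−p) = −4p + 1.
Setting these equal: p − 2 = −4p + 1 ⇒ 5p = 3 ⇒ p = 3/5, and the value is (1)·(3/5) − 2 = -7/5.
For General C: with q = P(b3), equating I's and II's payoffs gives 2q − 3 = −3q + 1 ⇒ q = 4/5.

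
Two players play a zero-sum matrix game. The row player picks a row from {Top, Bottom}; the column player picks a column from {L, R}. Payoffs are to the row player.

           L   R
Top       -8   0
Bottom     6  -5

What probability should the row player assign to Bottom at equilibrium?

Row minima: Top → -8, Bottom → -5; maximin = -5.
Column maxima: L → 6, R → 0; minimax = 0.
-5 ≠ 0, so there is no saddle point; optimal play is mixed.
Let the row player play Top with probability p. Expected payoff against L: (-8)p + 6(1−p) = −14p + 6; against R: 0p + (-5)(1−p) = 5p − 5.
Setting these equal: −14p + 6 = 5p − 5 ⇒ −19p = -11 ⇒ p = 11/19, and the value is (-14)·(11/19) + 6 = -40/19.
For the column player: with q = P(L), equating Top's and Bottom's payoffs gives −8q = 11q − 5 ⇒ q = 5/19.

8/19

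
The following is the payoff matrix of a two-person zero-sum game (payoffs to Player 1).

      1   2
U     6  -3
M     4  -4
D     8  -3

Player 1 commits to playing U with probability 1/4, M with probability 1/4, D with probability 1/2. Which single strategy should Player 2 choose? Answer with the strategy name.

If Player 2 plays 1, Player 1's expected payoff is (1/4)·6 + (1/4)·4 + (1/2)·8 = 13/2.
If Player 2 plays 2, Player 1's expected payoff is (1/4)·(-3) + (1/4)·(-4) + (1/2)·(-3) = -13/4.
Player 2 minimizes Player 1's payoff; the smallest is -13/4, so the best response is 2.

2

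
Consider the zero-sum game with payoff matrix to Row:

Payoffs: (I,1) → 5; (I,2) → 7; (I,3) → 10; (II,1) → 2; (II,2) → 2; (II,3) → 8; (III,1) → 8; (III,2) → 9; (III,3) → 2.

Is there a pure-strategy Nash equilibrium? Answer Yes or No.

No

Row minima: I → 5, II → 2, III → 2; maximin = 5.
Column maxima: 1 → 8, 2 → 9, 3 → 10; minimax = 8.
5 ≠ 8, so no pure-strategy equilibrium exists.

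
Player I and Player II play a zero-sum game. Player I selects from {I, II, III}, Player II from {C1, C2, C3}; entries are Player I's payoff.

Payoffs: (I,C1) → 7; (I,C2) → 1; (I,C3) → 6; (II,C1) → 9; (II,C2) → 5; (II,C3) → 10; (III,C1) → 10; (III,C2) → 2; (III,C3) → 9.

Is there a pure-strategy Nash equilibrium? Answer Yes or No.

Row minima: I → 1, II → 5, III → 2; maximin = 5.
Column maxima: C1 → 10, C2 → 5, C3 → 10; minimax = 5.
maximin = minimax = 5, so a saddle point exists.

Yes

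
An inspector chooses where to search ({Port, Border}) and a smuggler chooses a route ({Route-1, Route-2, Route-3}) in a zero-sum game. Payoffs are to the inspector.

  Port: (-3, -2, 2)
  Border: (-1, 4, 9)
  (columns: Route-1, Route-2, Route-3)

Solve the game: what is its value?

-1

Row minima: Port → -3, Border → -1; maximin = -1.
Column maxima: Route-1 → -1, Route-2 → 4, Route-3 → 9; minimax = -1.
Since maximin = minimax = -1, there is a saddle point and the value is -1.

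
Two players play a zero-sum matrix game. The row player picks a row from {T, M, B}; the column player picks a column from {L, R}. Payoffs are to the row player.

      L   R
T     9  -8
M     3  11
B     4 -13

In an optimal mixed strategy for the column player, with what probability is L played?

Row minima: T → -8, M → 3, B → -13; maximin = 3.
Column maxima: L → 9, R → 11; minimax = 9.
3 ≠ 9, so there is no saddle point; optimal play is mixed.
B is strictly dominated by T, so the row player never plays it.
On the remaining 2×2 (T, M vs L, R):
Let the row player play T with probability p. Expected payoff against L: 9p + 3(1−p) = 6p + 3; against R: (-8)p + 11(1−p) = −19p + 11.
Setting these equal: 6p + 3 = −19p + 11 ⇒ 25p = 8 ⇒ p = 8/25, and the value is (6)·(8/25) + 3 = 123/25.
For the column player: with q = P(L), equating T's and M's payoffs gives 17q − 8 = −8q + 11 ⇒ q = 19/25.

19/25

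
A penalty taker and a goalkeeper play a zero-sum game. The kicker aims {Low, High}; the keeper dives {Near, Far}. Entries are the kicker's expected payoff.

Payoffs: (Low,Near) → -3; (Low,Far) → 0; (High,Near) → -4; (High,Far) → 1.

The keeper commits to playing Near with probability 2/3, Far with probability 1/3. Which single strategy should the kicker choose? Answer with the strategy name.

Low

Expected payoff of Low: (2/3)·(-3) + (1/3)·0 = -2.
Expected payoff of High: (2/3)·(-4) + (1/3)·1 = -7/3.
The largest is -2, so the kicker's best response is Low.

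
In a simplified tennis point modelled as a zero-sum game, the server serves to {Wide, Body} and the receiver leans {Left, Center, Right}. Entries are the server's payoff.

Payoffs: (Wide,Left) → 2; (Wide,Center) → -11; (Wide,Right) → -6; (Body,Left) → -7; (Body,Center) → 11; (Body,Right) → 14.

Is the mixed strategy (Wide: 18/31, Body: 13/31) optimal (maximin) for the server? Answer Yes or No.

Against Left this mix gives (18/31)·2 + (13/31)·(-7) = -55/31.
Against Center this mix gives (18/31)·(-11) + (13/31)·11 = -55/31.
Against Right this mix gives (18/31)·(-6) + (13/31)·14 = 74/31.
All of the receiver's active replies (Left, Center) yield -55/31, and no column does worse for the server. The mix makes the receiver indifferent and guarantees -55/31, so it is optimal.

Yes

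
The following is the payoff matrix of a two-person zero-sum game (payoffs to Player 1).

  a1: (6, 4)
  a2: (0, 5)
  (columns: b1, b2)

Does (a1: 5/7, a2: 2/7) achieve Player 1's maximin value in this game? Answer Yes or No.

Yes

Against b1 this mix gives (5/7)·6 + (2/7)·0 = 30/7.
Against b2 this mix gives (5/7)·4 + (2/7)·5 = 30/7.
All of Player 2's active replies (b1, b2) yield 30/7, and no column does worse for Player 1. The mix makes Player 2 indifferent and guarantees 30/7, so it is optimal.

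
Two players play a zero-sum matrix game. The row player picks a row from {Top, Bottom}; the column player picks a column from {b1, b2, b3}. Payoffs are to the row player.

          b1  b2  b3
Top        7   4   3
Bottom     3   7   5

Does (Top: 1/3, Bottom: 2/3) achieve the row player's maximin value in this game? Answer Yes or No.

Yes

Against b1 this mix gives (1/3)·7 + (2/3)·3 = 13/3.
Against b2 this mix gives (1/3)·4 + (2/3)·7 = 6.
Against b3 this mix gives (1/3)·3 + (2/3)·5 = 13/3.
All of the column player's active replies (b1, b3) yield 13/3, and no column does worse for the row player. The mix makes the column player indifferent and guarantees 13/3, so it is optimal.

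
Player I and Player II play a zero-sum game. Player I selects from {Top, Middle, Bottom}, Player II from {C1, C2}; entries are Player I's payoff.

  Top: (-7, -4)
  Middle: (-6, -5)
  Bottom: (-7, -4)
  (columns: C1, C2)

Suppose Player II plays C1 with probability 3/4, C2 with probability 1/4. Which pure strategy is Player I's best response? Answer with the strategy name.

Middle

Expected payoff of Top: (3/4)·(-7) + (1/4)·(-4) = -25/4.
Expected payoff of Middle: (3/4)·(-6) + (1/4)·(-5) = -23/4.
Expected payoff of Bottom: (3/4)·(-7) + (1/4)·(-4) = -25/4.
The largest is -23/4, so Player I's best response is Middle.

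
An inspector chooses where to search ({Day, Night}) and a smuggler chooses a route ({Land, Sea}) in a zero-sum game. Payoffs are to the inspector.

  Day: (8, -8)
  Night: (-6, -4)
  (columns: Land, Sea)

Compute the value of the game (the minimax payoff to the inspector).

Row minima: Day → -8, Night → -6; maximin = -6.
Column maxima: Land → 8, Sea → -4; minimax = -4.
-6 ≠ -4, so there is no saddle point; optimal play is mixed.
Let the inspector play Day with probability p. Expected payoff against Land: 8p + (-6)(1−p) = 14p − 6; against Sea: (-8)p + (-4)(1−p) = −4p − 4.
Setting these equal: 14p − 6 = −4p − 4 ⇒ 18p = 2 ⇒ p = 1/9, and the value is (14)·(1/9) − 6 = -40/9.
For the smuggler: with q = P(Land), equating Day's and Night's payoffs gives 16q − 8 = −2q − 4 ⇒ q = 2/9.

-40/9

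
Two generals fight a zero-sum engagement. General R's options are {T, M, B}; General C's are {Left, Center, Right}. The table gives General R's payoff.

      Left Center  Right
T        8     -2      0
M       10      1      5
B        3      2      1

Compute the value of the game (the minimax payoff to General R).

Row minima: T → -2, M → 1, B → 1; maximin = 1.
Column maxima: Left → 10, Center → 2, Right → 5; minimax = 2.
1 ≠ 2, so there is no saddle point; optimal play is mixed.
T is strictly dominated by M, so General R never plays it.
Left is strictly dominated by Center (it gives General R strictly more in every row), so General C never plays it.
On the remaining 2×2 (M, B vs Center, Right):
Let General R play M with probability p. Expected payoff against Center: 1p + 2(1−p) = −p + 2; against Right: 5p + 1(1−p) = 4p + 1.
Setting these equal: −p + 2 = 4p + 1 ⇒ −5p = -1 ⇒ p = 1/5, and the value is (-1)·(1/5) + 2 = 9/5.
For General C: with q = P(Center), equating M's and B's payoffs gives −4q + 5 = q + 1 ⇒ q = 4/5.

9/5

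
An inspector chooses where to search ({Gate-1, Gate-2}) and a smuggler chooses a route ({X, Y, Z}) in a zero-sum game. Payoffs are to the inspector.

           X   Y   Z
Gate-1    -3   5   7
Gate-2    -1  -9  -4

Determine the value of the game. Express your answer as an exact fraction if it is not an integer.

Row minima: Gate-1 → -3, Gate-2 → -9; maximin = -3.
Column maxima: X → -1, Y → 5, Z → 7; minimax = -1.
-3 ≠ -1, so there is no saddle point; optimal play is mixed.
Z is strictly dominated by Y (it gives the inspector strictly more in every row), so the smuggler never plays it.
On the remaining 2×2 (Gate-1, Gate-2 vs X, Y):
Let the inspector play Gate-1 with probability p. Expected payoff against X: (-3)p + (-1)(1−p) = −2p − 1; against Y: 5p + (-9)(1−p) = 14p − 9.
Setting these equal: −2p − 1 = 14p − 9 ⇒ −16p = -8 ⇒ p = 1/2, and the value is (-2)·(1/2) − 1 = -2.
For the smuggler: with q = P(X), equating Gate-1's and Gate-2's payoffs gives −8q + 5 = 8q − 9 ⇒ q = 7/8.

-2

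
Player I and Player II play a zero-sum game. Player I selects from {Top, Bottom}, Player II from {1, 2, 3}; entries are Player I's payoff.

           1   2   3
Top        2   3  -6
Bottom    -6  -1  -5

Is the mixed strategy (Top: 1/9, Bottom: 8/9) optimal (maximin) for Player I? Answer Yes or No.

Yes

Against 1 this mix gives (1/9)·2 + (8/9)·(-6) = -46/9.
Against 2 this mix gives (1/9)·3 + (8/9)·(-1) = -5/9.
Against 3 this mix gives (1/9)·(-6) + (8/9)·(-5) = -46/9.
All of Player II's active replies (1, 3) yield -46/9, and no column does worse for Player I. The mix makes Player II indifferent and guarantees -46/9, so it is optimal.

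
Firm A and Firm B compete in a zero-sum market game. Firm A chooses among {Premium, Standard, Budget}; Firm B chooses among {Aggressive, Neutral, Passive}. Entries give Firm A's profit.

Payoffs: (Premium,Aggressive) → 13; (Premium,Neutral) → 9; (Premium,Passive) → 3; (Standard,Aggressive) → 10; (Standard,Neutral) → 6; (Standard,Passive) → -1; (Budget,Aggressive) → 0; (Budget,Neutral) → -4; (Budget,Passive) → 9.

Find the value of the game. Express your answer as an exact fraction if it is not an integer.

Row minima: Premium → 3, Standard → -1, Budget → -4; maximin = 3.
Column maxima: Aggressive → 13, Neutral → 9, Passive → 9; minimax = 9.
3 ≠ 9, so there is no saddle point; optimal play is mixed.
Standard is strictly dominated by Premium, so Firm A never plays it.
Aggressive is strictly dominated by Neutral (it gives Firm A strictly more in every row), so Firm B never plays it.
On the remaining 2×2 (Premium, Budget vs Neutral, Passive):
Let Firm A play Premium with probability p. Expected payoff against Neutral: 9p + (-4)(1−p) = 13p − 4; against Passive: 3p + 9(1−p) = −6p + 9.
Setting these equal: 13p − 4 = −6p + 9 ⇒ 19p = 13 ⇒ p = 13/19, and the value is (13)·(13/19) − 4 = 93/19.
For Firm B: with q = P(Neutral), equating Premium's and Budget's payoffs gives 6q + 3 = −13q + 9 ⇒ q = 6/19.

93/19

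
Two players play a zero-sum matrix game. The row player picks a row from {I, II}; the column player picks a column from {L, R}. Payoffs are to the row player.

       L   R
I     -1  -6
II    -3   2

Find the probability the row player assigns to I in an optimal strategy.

Row minima: I → -6, II → -3; maximin = -3.
Column maxima: L → -1, R → 2; minimax = -1.
-3 ≠ -1, so there is no saddle point; optimal play is mixed.
Let the row player play I with probability p. Expected payoff against L: (-1)p + (-3)(1−p) = 2p − 3; against R: (-6)p + 2(1−p) = −8p + 2.
Setting these equal: 2p − 3 = −8p + 2 ⇒ 10p = 5 ⇒ p = 1/2, and the value is (2)·(1/2) − 3 = -2.
For the column player: with q = P(L), equating I's and II's payoffs gives 5q − 6 = −5q + 2 ⇒ q = 4/5.

1/2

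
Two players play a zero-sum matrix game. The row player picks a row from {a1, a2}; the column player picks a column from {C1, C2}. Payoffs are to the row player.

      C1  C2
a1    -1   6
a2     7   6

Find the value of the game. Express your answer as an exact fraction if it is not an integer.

Row minima: a1 → -1, a2 → 6; maximin = 6.
Column maxima: C1 → 7, C2 → 6; minimax = 6.
Since maximin = minimax = 6, there is a saddle point and the value is 6.

6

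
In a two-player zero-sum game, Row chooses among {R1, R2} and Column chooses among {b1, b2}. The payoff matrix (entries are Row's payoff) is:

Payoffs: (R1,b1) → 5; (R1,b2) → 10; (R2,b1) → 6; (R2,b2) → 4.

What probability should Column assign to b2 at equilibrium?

1/7

Row minima: R1 → 5, R2 → 4; maximin = 5.
Column maxima: b1 → 6, b2 → 10; minimax = 6.
5 ≠ 6, so there is no saddle point; optimal play is mixed.
Let Row play R1 with probability p. Expected payoff against b1: 5p + 6(1−p) = −p + 6; against b2: 10p + 4(1−p) = 6p + 4.
Setting these equal: −p + 6 = 6p + 4 ⇒ −7p = -2 ⇒ p = 2/7, and the value is (-1)·(2/7) + 6 = 40/7.
For Column: with q = P(b1), equating R1's and R2's payoffs gives −5q + 10 = 2q + 4 ⇒ q = 6/7.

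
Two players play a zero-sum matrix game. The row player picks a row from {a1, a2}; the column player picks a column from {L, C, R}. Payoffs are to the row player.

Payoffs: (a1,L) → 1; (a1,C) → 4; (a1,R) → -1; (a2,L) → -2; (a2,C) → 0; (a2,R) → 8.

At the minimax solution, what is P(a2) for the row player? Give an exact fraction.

Row minima: a1 → -1, a2 → -2; maximin = -1.
Column maxima: L → 1, C → 4, R → 8; minimax = 1.
-1 ≠ 1, so there is no saddle point; optimal play is mixed.
C is strictly dominated by L (it gives the row player strictly more in every row), so the column player never plays it.
On the remaining 2×2 (a1, a2 vs L, R):
Let the row player play a1 with probability p. Expected payoff against L: 1p + (-2)(1−p) = 3p − 2; against R: (-1)p + 8(1−p) = −9p + 8.
Setting these equal: 3p − 2 = −9p + 8 ⇒ 12p = 10 ⇒ p = 5/6, and the value is (3)·(5/6) − 2 = 1/2.
For the column player: with q = P(L), equating a1's and a2's payoffs gives 2q − 1 = −10q + 8 ⇒ q = 3/4.

1/6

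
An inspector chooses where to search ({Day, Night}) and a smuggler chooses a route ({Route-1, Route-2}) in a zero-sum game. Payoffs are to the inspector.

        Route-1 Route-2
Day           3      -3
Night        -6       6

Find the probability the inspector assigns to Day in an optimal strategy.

Row minima: Day → -3, Night → -6; maximin = -3.
Column maxima: Route-1 → 3, Route-2 → 6; minimax = 3.
-3 ≠ 3, so there is no saddle point; optimal play is mixed.
Let the inspector play Day with probability p. Expected payoff against Route-1: 3p + (-6)(1−p) = 9p − 6; against Route-2: (-3)p + 6(1−p) = −9p + 6.
Setting these equal: 9p − 6 = −9p + 6 ⇒ 18p = 12 ⇒ p = 2/3, and the value is (9)·(2/3) − 6 = 0.
For the smuggler: with q = P(Route-1), equating Day's and Night's payoffs gives 6q − 3 = −12q + 6 ⇒ q = 1/2.

2/3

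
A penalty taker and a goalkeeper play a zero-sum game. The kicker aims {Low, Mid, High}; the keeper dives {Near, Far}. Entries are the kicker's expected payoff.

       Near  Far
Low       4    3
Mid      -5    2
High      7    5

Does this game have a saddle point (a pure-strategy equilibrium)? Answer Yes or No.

Yes

Row minima: Low → 3, Mid → -5, High → 5; maximin = 5.
Column maxima: Near → 7, Far → 5; minimax = 5.
maximin = minimax = 5, so a saddle point exists.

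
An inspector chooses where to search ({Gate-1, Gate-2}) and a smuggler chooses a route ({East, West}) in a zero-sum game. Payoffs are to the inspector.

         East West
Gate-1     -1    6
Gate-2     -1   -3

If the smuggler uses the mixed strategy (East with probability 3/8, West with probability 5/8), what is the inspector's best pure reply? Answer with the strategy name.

Expected payoff of Gate-1: (3/8)·(-1) + (5/8)·6 = 27/8.
Expected payoff of Gate-2: (3/8)·(-1) + (5/8)·(-3) = -9/4.
The largest is 27/8, so the inspector's best response is Gate-1.

Gate-1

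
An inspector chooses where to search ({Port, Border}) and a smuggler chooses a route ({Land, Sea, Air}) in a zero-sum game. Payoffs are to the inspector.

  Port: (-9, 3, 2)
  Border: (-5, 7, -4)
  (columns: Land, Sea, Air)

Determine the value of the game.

-5

Row minima: Port → -9, Border → -5; maximin = -5.
Column maxima: Land → -5, Sea → 7, Air → 2; minimax = -5.
Since maximin = minimax = -5, there is a saddle point and the value is -5.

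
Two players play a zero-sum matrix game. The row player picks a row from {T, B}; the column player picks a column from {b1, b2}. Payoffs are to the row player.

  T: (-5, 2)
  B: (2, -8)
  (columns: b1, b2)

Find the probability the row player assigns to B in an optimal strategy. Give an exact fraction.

7/17

Row minima: T → -5, B → -8; maximin = -5.
Column maxima: b1 → 2, b2 → 2; minimax = 2.
-5 ≠ 2, so there is no saddle point; optimal play is mixed.
Let the row player play T with probability p. Expected payoff against b1: (-5)p + 2(1−p) = −7p + 2; against b2: 2p + (-8)(1−p) = 10p − 8.
Setting these equal: −7p + 2 = 10p − 8 ⇒ −17p = -10 ⇒ p = 10/17, and the value is (-7)·(10/17) + 2 = -36/17.
For the column player: with q = P(b1), equating T's and B's payoffs gives −7q + 2 = 10q − 8 ⇒ q = 10/17.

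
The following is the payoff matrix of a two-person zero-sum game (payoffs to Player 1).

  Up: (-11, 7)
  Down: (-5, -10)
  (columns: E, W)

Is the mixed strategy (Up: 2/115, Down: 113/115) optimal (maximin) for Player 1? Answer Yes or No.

No

Against E this mix gives (2/115)·(-11) + (113/115)·(-5) = -587/115.
Against W this mix gives (2/115)·7 + (113/115)·(-10) = -1116/115.
Player 2 will play W, holding Player 1 to -1116/115. Shifting weight toward the row that does better against W would raise this floor (the equalizing mix achieves -145/23 against both W and E), so the proposed strategy is not optimal.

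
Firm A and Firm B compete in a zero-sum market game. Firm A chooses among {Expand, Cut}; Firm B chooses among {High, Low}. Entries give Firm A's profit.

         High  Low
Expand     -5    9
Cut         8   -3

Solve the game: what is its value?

Row minima: Expand → -5, Cut → -3; maximin = -3.
Column maxima: High → 8, Low → 9; minimax = 8.
-3 ≠ 8, so there is no saddle point; optimal play is mixed.
Let Firm A play Expand with probability p. Expected payoff against High: (-5)p + 8(1−p) = −13p + 8; against Low: 9p + (-3)(1−p) = 12p − 3.
Setting these equal: −13p + 8 = 12p − 3 ⇒ −25p = -11 ⇒ p = 11/25, and the value is (-13)·(11/25) + 8 = 57/25.
For Firm B: with q = P(High), equating Expand's and Cut's payoffs gives −14q + 9 = 11q − 3 ⇒ q = 12/25.

57/25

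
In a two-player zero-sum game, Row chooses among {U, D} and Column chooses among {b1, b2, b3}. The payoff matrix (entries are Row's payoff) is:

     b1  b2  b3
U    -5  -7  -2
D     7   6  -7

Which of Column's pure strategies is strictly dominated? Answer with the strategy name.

b1

b2 holds Row's payoff strictly below b1 in every row: -7 < -5, 6 < 7.
So b1 is strictly dominated for Column.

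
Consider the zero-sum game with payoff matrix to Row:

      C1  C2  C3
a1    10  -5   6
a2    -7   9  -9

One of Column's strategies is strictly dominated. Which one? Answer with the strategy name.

C1

C3 holds Row's payoff strictly below C1 in every row: 6 < 10, -9 < -7.
So C1 is strictly dominated for Column.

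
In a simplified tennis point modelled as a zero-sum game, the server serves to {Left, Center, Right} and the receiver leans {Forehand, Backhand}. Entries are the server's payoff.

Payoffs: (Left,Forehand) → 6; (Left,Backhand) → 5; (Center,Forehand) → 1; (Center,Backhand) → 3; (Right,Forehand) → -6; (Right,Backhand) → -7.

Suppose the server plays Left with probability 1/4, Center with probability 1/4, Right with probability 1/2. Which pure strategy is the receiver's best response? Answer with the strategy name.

Backhand

If the receiver plays Forehand, the server's expected payoff is (1/4)·6 + (1/4)·1 + (1/2)·(-6) = -5/4.
If the receiver plays Backhand, the server's expected payoff is (1/4)·5 + (1/4)·3 + (1/2)·(-7) = -3/2.
The receiver minimizes the server's payoff; the smallest is -3/2, so the best response is Backhand.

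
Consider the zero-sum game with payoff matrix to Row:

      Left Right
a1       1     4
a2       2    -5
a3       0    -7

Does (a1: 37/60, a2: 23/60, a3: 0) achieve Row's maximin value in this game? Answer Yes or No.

Against Left this mix gives (37/60)·1 + (23/60)·2 = 83/60.
Against Right this mix gives (37/60)·4 + (23/60)·(-5) = 11/20.
Column will play Right, holding Row to 11/20. Shifting weight toward the row that does better against Right would raise this floor (the equalizing mix achieves 13/10 against both Right and Left), so the proposed strategy is not optimal.

No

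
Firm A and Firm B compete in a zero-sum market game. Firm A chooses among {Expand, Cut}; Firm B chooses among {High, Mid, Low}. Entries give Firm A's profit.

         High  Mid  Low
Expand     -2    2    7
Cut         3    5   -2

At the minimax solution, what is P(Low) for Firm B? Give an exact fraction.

Row minima: Expand → -2, Cut → -2; maximin = -2.
Column maxima: High → 3, Mid → 5, Low → 7; minimax = 3.
-2 ≠ 3, so there is no saddle point; optimal play is mixed.
Mid is strictly dominated by High (it gives Firm A strictly more in every row), so Firm B never plays it.
On the remaining 2×2 (Expand, Cut vs High, Low):
Let Firm A play Expand with probability p. Expected payoff against High: (-2)p + 3(1−p) = −5p + 3; against Low: 7p + (-2)(1−p) = 9p − 2.
Setting these equal: −5p + 3 = 9p − 2 ⇒ −14p = -5 ⇒ p = 5/14, and the value is (-5)·(5/14) + 3 = 17/14.
For Firm B: with q = P(High), equating Expand's and Cut's payoffs gives −9q + 7 = 5q − 2 ⇒ q = 9/14.

5/14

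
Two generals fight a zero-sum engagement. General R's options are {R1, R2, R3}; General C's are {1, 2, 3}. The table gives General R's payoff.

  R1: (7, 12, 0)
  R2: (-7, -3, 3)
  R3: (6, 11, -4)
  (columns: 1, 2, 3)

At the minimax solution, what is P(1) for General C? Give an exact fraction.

Row minima: R1 → 0, R2 → -7, R3 → -4; maximin = 0.
Column maxima: 1 → 7, 2 → 12, 3 → 3; minimax = 3.
0 ≠ 3, so there is no saddle point; optimal play is mixed.
R3 is strictly dominated by R1, so General R never plays it.
2 is strictly dominated by 1 (it gives General R strictly more in every row), so General C never plays it.
On the remaining 2×2 (R1, R2 vs 1, 3):
Let General R play R1 with probability p. Expected payoff against 1: 7p + (-7)(1−p) = 14p − 7; against 3: 0p + 3(1−p) = −3p + 3.
Setting these equal: 14p − 7 = −3p + 3 ⇒ 17p = 10 ⇒ p = 10/17, and the value is (14)·(10/17) − 7 = 21/17.
For General C: with q = P(1), equating R1's and R2's payoffs gives 7q = −10q + 3 ⇒ q = 3/17.

3/17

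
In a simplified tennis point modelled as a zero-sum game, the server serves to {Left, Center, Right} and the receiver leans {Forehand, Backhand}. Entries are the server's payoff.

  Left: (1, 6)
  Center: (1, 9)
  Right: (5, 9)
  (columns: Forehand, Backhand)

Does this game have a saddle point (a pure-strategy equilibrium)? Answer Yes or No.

Row minima: Left → 1, Center → 1, Right → 5; maximin = 5.
Column maxima: Forehand → 5, Backhand → 9; minimax = 5.
maximin = minimax = 5, so a saddle point exists.

Yes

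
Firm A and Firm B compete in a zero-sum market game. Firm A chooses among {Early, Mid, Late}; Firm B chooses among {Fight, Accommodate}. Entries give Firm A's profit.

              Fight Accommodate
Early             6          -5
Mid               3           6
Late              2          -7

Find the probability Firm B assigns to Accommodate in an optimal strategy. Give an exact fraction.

Row minima: Early → -5, Mid → 3, Late → -7; maximin = 3.
Column maxima: Fight → 6, Accommodate → 6; minimax = 6.
3 ≠ 6, so there is no saddle point; optimal play is mixed.
Late is strictly dominated by Early, so Firm A never plays it.
On the remaining 2×2 (Early, Mid vs Fight, Accommodate):
Let Firm A play Early with probability p. Expected payoff against Fight: 6p + 3(1−p) = 3p + 3; against Accommodate: (-5)p + 6(1−p) = −11p + 6.
Setting these equal: 3p + 3 = −11p + 6 ⇒ 14p = 3 ⇒ p = 3/14, and the value is (3)·(3/14) + 3 = 51/14.
For Firm B: with q = P(Fight), equating Early's and Mid's payoffs gives 11q − 5 = −3q + 6 ⇒ q = 11/14.

3/14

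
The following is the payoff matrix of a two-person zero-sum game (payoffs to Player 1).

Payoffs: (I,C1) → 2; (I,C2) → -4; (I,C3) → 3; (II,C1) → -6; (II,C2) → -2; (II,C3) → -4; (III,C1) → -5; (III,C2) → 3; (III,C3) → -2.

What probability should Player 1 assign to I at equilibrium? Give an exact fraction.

4/7

Row minima: I → -4, II → -6, III → -5; maximin = -4.
Column maxima: C1 → 2, C2 → 3, C3 → 3; minimax = 2.
-4 ≠ 2, so there is no saddle point; optimal play is mixed.
II is strictly dominated by III, so Player 1 never plays it.
C3 is strictly dominated by C1 (it gives Player 1 strictly more in every row), so Player 2 never plays it.
On the remaining 2×2 (I, III vs C1, C2):
Let Player 1 play I with probability p. Expected payoff against C1: 2p + (-5)(1−p) = 7p − 5; against C2: (-4)p + 3(1−p) = −7p + 3.
Setting these equal: 7p − 5 = −7p + 3 ⇒ 14p = 8 ⇒ p = 4/7, and the value is (7)·(4/7) − 5 = -1.
For Player 2: with q = P(C1), equating I's and III's payoffs gives 6q − 4 = −8q + 3 ⇒ q = 1/2.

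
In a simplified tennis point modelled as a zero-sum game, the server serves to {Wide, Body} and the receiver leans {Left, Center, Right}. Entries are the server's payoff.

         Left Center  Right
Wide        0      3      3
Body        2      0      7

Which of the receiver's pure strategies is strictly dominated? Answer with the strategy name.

Right

Left holds the server's payoff strictly below Right in every row: 0 < 3, 2 < 7.
So Right is strictly dominated for the receiver.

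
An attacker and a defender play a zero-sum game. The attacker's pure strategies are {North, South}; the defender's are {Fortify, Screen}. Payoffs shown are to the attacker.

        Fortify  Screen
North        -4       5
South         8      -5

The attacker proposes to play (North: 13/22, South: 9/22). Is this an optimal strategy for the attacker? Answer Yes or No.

Yes

Against Fortify this mix gives (13/22)·(-4) + (9/22)·8 = 10/11.
Against Screen this mix gives (13/22)·5 + (9/22)·(-5) = 10/11.
All of the defender's active replies (Fortify, Screen) yield 10/11, and no column does worse for the attacker. The mix makes the defender indifferent and guarantees 10/11, so it is optimal.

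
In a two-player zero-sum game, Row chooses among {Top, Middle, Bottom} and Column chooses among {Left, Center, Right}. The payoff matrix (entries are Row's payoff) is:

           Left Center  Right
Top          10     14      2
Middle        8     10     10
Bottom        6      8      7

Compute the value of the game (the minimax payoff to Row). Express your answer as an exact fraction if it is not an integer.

42/5

Row minima: Top → 2, Middle → 8, Bottom → 6; maximin = 8.
Column maxima: Left → 10, Center → 14, Right → 10; minimax = 10.
8 ≠ 10, so there is no saddle point; optimal play is mixed.
Bottom is strictly dominated by Middle, so Row never plays it.
Center is strictly dominated by Left (it gives Row strictly more in every row), so Column never plays it.
On the remaining 2×2 (Top, Middle vs Left, Right):
Let Row play Top with probability p. Expected payoff against Left: 10p + 8(1−p) = 2p + 8; against Right: 2p + 10(1−p) = −8p + 10.
Setting these equal: 2p + 8 = −8p + 10 ⇒ 10p = 2 ⇒ p = 1/5, and the value is (2)·(1/5) + 8 = 42/5.
For Column: with q = P(Left), equating Top's and Middle's payoffs gives 8q + 2 = −2q + 10 ⇒ q = 4/5.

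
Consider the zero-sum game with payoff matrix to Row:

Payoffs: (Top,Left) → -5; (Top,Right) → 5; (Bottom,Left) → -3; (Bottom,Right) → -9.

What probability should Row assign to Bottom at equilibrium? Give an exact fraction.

5/8

Row minima: Top → -5, Bottom → -9; maximin = -5.
Column maxima: Left → -3, Right → 5; minimax = -3.
-5 ≠ -3, so there is no saddle point; optimal play is mixed.
Let Row play Top with probability p. Expected payoff against Left: (-5)p + (-3)(1−p) = −2p − 3; against Right: 5p + (-9)(1−p) = 14p − 9.
Setting these equal: −2p − 3 = 14p − 9 ⇒ −16p = -6 ⇒ p = 3/8, and the value is (-2)·(3/8) − 3 = -15/4.
For Column: with q = P(Left), equating Top's and Bottom's payoffs gives −10q + 5 = 6q − 9 ⇒ q = 7/8.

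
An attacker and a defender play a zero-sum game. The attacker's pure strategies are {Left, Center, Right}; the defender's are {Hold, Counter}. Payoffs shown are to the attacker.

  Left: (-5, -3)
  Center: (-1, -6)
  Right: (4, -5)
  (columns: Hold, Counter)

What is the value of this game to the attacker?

-37/11

Row minima: Left → -5, Center → -6, Right → -5; maximin = -5.
Column maxima: Hold → 4, Counter → -3; minimax = -3.
-5 ≠ -3, so there is no saddle point; optimal play is mixed.
Center is strictly dominated by Right, so the attacker never plays it.
On the remaining 2×2 (Left, Right vs Hold, Counter):
Let the attacker play Left with probability p. Expected payoff against Hold: (-5)p + 4(1−p) = −9p + 4; against Counter: (-3)p + (-5)(1−p) = 2p − 5.
Setting these equal: −9p + 4 = 2p − 5 ⇒ −11p = -9 ⇒ p = 9/11, and the value is (-9)·(9/11) + 4 = -37/11.
For the defender: with q = P(Hold), equating Left's and Right's payoffs gives −2q − 3 = 9q − 5 ⇒ q = 2/11.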